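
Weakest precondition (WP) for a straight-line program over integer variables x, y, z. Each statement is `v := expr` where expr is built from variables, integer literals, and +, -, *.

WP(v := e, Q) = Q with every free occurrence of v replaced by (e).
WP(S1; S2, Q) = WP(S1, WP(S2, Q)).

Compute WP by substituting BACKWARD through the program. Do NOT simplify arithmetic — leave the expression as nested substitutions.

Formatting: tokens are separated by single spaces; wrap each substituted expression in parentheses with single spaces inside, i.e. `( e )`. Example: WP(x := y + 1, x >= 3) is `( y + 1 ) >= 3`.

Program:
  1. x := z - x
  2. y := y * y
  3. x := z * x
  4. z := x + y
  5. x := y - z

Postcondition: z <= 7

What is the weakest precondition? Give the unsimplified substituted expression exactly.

post: z <= 7
stmt 5: x := y - z  -- replace 0 occurrence(s) of x with (y - z)
  => z <= 7
stmt 4: z := x + y  -- replace 1 occurrence(s) of z with (x + y)
  => ( x + y ) <= 7
stmt 3: x := z * x  -- replace 1 occurrence(s) of x with (z * x)
  => ( ( z * x ) + y ) <= 7
stmt 2: y := y * y  -- replace 1 occurrence(s) of y with (y * y)
  => ( ( z * x ) + ( y * y ) ) <= 7
stmt 1: x := z - x  -- replace 1 occurrence(s) of x with (z - x)
  => ( ( z * ( z - x ) ) + ( y * y ) ) <= 7

Answer: ( ( z * ( z - x ) ) + ( y * y ) ) <= 7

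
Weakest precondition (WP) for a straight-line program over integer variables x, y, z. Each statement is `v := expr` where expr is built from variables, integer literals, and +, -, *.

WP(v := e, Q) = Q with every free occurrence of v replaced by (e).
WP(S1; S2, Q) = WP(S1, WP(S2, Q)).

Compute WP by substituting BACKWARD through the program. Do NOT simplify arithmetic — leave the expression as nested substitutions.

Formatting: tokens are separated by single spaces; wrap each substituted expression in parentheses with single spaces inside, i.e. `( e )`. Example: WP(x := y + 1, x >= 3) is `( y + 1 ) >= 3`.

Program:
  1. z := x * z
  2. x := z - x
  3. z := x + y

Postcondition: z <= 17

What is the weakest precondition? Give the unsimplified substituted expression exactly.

Answer: ( ( ( x * z ) - x ) + y ) <= 17

Derivation:
post: z <= 17
stmt 3: z := x + y  -- replace 1 occurrence(s) of z with (x + y)
  => ( x + y ) <= 17
stmt 2: x := z - x  -- replace 1 occurrence(s) of x with (z - x)
  => ( ( z - x ) + y ) <= 17
stmt 1: z := x * z  -- replace 1 occurrence(s) of z with (x * z)
  => ( ( ( x * z ) - x ) + y ) <= 17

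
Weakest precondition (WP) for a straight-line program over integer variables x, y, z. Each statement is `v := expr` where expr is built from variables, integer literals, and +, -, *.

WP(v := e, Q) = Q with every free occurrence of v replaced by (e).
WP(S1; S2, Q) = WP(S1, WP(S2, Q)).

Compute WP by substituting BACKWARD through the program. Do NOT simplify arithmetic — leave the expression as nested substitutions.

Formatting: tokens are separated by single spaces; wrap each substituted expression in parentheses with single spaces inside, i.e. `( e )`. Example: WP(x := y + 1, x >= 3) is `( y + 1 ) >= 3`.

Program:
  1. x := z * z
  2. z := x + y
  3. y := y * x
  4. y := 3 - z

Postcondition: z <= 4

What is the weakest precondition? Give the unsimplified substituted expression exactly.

Answer: ( ( z * z ) + y ) <= 4

Derivation:
post: z <= 4
stmt 4: y := 3 - z  -- replace 0 occurrence(s) of y with (3 - z)
  => z <= 4
stmt 3: y := y * x  -- replace 0 occurrence(s) of y with (y * x)
  => z <= 4
stmt 2: z := x + y  -- replace 1 occurrence(s) of z with (x + y)
  => ( x + y ) <= 4
stmt 1: x := z * z  -- replace 1 occurrence(s) of x with (z * z)
  => ( ( z * z ) + y ) <= 4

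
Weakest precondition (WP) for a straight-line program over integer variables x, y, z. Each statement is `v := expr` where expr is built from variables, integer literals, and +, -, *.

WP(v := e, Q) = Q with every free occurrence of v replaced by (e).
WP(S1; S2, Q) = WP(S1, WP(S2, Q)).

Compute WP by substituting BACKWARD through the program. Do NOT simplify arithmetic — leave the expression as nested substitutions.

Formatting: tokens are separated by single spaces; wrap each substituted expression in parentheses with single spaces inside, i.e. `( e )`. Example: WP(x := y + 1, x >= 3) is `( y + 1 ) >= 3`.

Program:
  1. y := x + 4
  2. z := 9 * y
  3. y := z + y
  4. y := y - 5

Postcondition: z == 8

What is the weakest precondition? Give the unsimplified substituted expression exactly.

Answer: ( 9 * ( x + 4 ) ) == 8

Derivation:
post: z == 8
stmt 4: y := y - 5  -- replace 0 occurrence(s) of y with (y - 5)
  => z == 8
stmt 3: y := z + y  -- replace 0 occurrence(s) of y with (z + y)
  => z == 8
stmt 2: z := 9 * y  -- replace 1 occurrence(s) of z with (9 * y)
  => ( 9 * y ) == 8
stmt 1: y := x + 4  -- replace 1 occurrence(s) of y with (x + 4)
  => ( 9 * ( x + 4 ) ) == 8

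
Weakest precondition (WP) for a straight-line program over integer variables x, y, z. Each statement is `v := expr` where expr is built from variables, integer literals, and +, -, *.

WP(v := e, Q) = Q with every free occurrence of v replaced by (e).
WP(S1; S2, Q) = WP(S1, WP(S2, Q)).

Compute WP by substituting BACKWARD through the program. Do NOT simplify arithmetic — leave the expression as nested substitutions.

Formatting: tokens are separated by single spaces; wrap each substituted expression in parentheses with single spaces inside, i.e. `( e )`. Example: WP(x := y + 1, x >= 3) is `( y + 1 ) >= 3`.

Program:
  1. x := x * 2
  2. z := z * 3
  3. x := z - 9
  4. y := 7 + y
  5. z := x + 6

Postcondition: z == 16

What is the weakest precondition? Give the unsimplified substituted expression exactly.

post: z == 16
stmt 5: z := x + 6  -- replace 1 occurrence(s) of z with (x + 6)
  => ( x + 6 ) == 16
stmt 4: y := 7 + y  -- replace 0 occurrence(s) of y with (7 + y)
  => ( x + 6 ) == 16
stmt 3: x := z - 9  -- replace 1 occurrence(s) of x with (z - 9)
  => ( ( z - 9 ) + 6 ) == 16
stmt 2: z := z * 3  -- replace 1 occurrence(s) of z with (z * 3)
  => ( ( ( z * 3 ) - 9 ) + 6 ) == 16
stmt 1: x := x * 2  -- replace 0 occurrence(s) of x with (x * 2)
  => ( ( ( z * 3 ) - 9 ) + 6 ) == 16

Answer: ( ( ( z * 3 ) - 9 ) + 6 ) == 16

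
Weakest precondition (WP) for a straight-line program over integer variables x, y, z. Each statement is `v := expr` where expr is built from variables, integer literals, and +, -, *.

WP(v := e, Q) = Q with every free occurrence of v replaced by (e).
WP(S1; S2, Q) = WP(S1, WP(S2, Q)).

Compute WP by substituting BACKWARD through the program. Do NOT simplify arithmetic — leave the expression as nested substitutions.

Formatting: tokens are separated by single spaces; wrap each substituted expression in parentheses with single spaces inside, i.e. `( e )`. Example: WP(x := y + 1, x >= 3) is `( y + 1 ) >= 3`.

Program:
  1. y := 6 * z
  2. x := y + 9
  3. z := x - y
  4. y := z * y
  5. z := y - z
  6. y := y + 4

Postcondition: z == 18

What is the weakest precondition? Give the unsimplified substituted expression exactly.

post: z == 18
stmt 6: y := y + 4  -- replace 0 occurrence(s) of y with (y + 4)
  => z == 18
stmt 5: z := y - z  -- replace 1 occurrence(s) of z with (y - z)
  => ( y - z ) == 18
stmt 4: y := z * y  -- replace 1 occurrence(s) of y with (z * y)
  => ( ( z * y ) - z ) == 18
stmt 3: z := x - y  -- replace 2 occurrence(s) of z with (x - y)
  => ( ( ( x - y ) * y ) - ( x - y ) ) == 18
stmt 2: x := y + 9  -- replace 2 occurrence(s) of x with (y + 9)
  => ( ( ( ( y + 9 ) - y ) * y ) - ( ( y + 9 ) - y ) ) == 18
stmt 1: y := 6 * z  -- replace 5 occurrence(s) of y with (6 * z)
  => ( ( ( ( ( 6 * z ) + 9 ) - ( 6 * z ) ) * ( 6 * z ) ) - ( ( ( 6 * z ) + 9 ) - ( 6 * z ) ) ) == 18

Answer: ( ( ( ( ( 6 * z ) + 9 ) - ( 6 * z ) ) * ( 6 * z ) ) - ( ( ( 6 * z ) + 9 ) - ( 6 * z ) ) ) == 18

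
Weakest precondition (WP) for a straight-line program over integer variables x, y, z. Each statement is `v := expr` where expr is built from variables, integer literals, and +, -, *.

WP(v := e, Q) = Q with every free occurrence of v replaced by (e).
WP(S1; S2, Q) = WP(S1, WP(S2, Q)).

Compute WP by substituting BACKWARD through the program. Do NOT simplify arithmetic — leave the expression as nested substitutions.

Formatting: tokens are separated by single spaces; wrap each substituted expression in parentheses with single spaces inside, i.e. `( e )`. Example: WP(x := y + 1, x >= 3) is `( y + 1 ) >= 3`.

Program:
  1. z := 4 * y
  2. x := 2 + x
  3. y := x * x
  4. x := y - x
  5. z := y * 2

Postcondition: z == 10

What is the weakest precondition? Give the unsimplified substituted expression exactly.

Answer: ( ( ( 2 + x ) * ( 2 + x ) ) * 2 ) == 10

Derivation:
post: z == 10
stmt 5: z := y * 2  -- replace 1 occurrence(s) of z with (y * 2)
  => ( y * 2 ) == 10
stmt 4: x := y - x  -- replace 0 occurrence(s) of x with (y - x)
  => ( y * 2 ) == 10
stmt 3: y := x * x  -- replace 1 occurrence(s) of y with (x * x)
  => ( ( x * x ) * 2 ) == 10
stmt 2: x := 2 + x  -- replace 2 occurrence(s) of x with (2 + x)
  => ( ( ( 2 + x ) * ( 2 + x ) ) * 2 ) == 10
stmt 1: z := 4 * y  -- replace 0 occurrence(s) of z with (4 * y)
  => ( ( ( 2 + x ) * ( 2 + x ) ) * 2 ) == 10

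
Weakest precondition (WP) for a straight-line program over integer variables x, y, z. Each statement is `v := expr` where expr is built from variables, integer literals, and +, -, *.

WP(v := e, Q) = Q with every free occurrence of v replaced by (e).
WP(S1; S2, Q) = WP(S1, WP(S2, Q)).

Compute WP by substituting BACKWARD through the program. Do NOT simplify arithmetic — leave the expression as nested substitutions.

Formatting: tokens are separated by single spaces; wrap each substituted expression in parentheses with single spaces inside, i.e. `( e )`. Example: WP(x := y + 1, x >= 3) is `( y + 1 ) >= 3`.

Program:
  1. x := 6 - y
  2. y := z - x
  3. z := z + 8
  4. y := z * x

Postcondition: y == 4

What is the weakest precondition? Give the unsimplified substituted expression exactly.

Answer: ( ( z + 8 ) * ( 6 - y ) ) == 4

Derivation:
post: y == 4
stmt 4: y := z * x  -- replace 1 occurrence(s) of y with (z * x)
  => ( z * x ) == 4
stmt 3: z := z + 8  -- replace 1 occurrence(s) of z with (z + 8)
  => ( ( z + 8 ) * x ) == 4
stmt 2: y := z - x  -- replace 0 occurrence(s) of y with (z - x)
  => ( ( z + 8 ) * x ) == 4
stmt 1: x := 6 - y  -- replace 1 occurrence(s) of x with (6 - y)
  => ( ( z + 8 ) * ( 6 - y ) ) == 4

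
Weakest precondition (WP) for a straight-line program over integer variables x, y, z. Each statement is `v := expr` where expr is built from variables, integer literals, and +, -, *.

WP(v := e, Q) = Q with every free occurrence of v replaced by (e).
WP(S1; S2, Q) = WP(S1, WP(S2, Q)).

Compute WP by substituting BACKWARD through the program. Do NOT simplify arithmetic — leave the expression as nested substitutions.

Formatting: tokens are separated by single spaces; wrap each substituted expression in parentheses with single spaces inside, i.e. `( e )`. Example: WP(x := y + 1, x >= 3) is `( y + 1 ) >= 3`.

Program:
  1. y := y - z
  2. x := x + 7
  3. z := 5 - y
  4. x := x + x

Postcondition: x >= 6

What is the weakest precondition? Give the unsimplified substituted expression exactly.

post: x >= 6
stmt 4: x := x + x  -- replace 1 occurrence(s) of x with (x + x)
  => ( x + x ) >= 6
stmt 3: z := 5 - y  -- replace 0 occurrence(s) of z with (5 - y)
  => ( x + x ) >= 6
stmt 2: x := x + 7  -- replace 2 occurrence(s) of x with (x + 7)
  => ( ( x + 7 ) + ( x + 7 ) ) >= 6
stmt 1: y := y - z  -- replace 0 occurrence(s) of y with (y - z)
  => ( ( x + 7 ) + ( x + 7 ) ) >= 6

Answer: ( ( x + 7 ) + ( x + 7 ) ) >= 6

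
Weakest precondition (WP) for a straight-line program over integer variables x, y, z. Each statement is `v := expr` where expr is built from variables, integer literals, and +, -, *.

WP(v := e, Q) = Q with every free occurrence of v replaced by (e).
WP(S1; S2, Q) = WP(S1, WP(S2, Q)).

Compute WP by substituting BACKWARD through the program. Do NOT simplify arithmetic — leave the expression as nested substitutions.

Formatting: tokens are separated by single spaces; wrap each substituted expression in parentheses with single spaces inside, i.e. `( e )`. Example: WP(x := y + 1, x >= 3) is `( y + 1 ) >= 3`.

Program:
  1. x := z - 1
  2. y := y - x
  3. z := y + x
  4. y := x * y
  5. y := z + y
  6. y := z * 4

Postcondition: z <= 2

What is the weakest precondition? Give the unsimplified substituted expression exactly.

Answer: ( ( y - ( z - 1 ) ) + ( z - 1 ) ) <= 2

Derivation:
post: z <= 2
stmt 6: y := z * 4  -- replace 0 occurrence(s) of y with (z * 4)
  => z <= 2
stmt 5: y := z + y  -- replace 0 occurrence(s) of y with (z + y)
  => z <= 2
stmt 4: y := x * y  -- replace 0 occurrence(s) of y with (x * y)
  => z <= 2
stmt 3: z := y + x  -- replace 1 occurrence(s) of z with (y + x)
  => ( y + x ) <= 2
stmt 2: y := y - x  -- replace 1 occurrence(s) of y with (y - x)
  => ( ( y - x ) + x ) <= 2
stmt 1: x := z - 1  -- replace 2 occurrence(s) of x with (z - 1)
  => ( ( y - ( z - 1 ) ) + ( z - 1 ) ) <= 2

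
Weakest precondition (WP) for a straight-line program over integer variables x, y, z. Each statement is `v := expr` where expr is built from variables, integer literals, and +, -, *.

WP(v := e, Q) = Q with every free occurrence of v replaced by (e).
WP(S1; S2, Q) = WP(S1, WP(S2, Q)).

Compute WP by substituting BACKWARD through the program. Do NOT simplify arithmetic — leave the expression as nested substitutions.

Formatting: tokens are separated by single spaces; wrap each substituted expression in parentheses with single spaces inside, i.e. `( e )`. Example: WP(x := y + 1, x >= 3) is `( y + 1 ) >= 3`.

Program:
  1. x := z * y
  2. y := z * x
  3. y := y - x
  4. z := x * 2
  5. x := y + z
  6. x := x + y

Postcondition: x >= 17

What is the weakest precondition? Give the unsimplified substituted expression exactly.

Answer: ( ( ( ( z * ( z * y ) ) - ( z * y ) ) + ( ( z * y ) * 2 ) ) + ( ( z * ( z * y ) ) - ( z * y ) ) ) >= 17

Derivation:
post: x >= 17
stmt 6: x := x + y  -- replace 1 occurrence(s) of x with (x + y)
  => ( x + y ) >= 17
stmt 5: x := y + z  -- replace 1 occurrence(s) of x with (y + z)
  => ( ( y + z ) + y ) >= 17
stmt 4: z := x * 2  -- replace 1 occurrence(s) of z with (x * 2)
  => ( ( y + ( x * 2 ) ) + y ) >= 17
stmt 3: y := y - x  -- replace 2 occurrence(s) of y with (y - x)
  => ( ( ( y - x ) + ( x * 2 ) ) + ( y - x ) ) >= 17
stmt 2: y := z * x  -- replace 2 occurrence(s) of y with (z * x)
  => ( ( ( ( z * x ) - x ) + ( x * 2 ) ) + ( ( z * x ) - x ) ) >= 17
stmt 1: x := z * y  -- replace 5 occurrence(s) of x with (z * y)
  => ( ( ( ( z * ( z * y ) ) - ( z * y ) ) + ( ( z * y ) * 2 ) ) + ( ( z * ( z * y ) ) - ( z * y ) ) ) >= 17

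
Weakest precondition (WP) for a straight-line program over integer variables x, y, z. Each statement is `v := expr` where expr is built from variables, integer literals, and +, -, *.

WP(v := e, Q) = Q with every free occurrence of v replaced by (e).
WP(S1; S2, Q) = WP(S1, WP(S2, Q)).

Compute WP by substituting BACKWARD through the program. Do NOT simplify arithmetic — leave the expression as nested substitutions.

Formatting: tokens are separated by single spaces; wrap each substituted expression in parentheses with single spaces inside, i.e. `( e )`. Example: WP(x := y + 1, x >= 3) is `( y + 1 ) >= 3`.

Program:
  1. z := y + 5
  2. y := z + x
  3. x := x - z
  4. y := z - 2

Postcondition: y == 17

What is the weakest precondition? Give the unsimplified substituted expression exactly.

post: y == 17
stmt 4: y := z - 2  -- replace 1 occurrence(s) of y with (z - 2)
  => ( z - 2 ) == 17
stmt 3: x := x - z  -- replace 0 occurrence(s) of x with (x - z)
  => ( z - 2 ) == 17
stmt 2: y := z + x  -- replace 0 occurrence(s) of y with (z + x)
  => ( z - 2 ) == 17
stmt 1: z := y + 5  -- replace 1 occurrence(s) of z with (y + 5)
  => ( ( y + 5 ) - 2 ) == 17

Answer: ( ( y + 5 ) - 2 ) == 17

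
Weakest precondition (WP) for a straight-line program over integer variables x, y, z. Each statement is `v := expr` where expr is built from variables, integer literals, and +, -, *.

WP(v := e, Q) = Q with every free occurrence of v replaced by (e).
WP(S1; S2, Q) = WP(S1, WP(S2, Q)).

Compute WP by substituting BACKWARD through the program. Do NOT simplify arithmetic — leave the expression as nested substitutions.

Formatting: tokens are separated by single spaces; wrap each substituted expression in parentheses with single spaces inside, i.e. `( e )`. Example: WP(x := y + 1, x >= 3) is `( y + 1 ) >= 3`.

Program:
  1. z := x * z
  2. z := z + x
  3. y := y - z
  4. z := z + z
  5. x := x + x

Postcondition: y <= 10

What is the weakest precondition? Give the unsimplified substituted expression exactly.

post: y <= 10
stmt 5: x := x + x  -- replace 0 occurrence(s) of x with (x + x)
  => y <= 10
stmt 4: z := z + z  -- replace 0 occurrence(s) of z with (z + z)
  => y <= 10
stmt 3: y := y - z  -- replace 1 occurrence(s) of y with (y - z)
  => ( y - z ) <= 10
stmt 2: z := z + x  -- replace 1 occurrence(s) of z with (z + x)
  => ( y - ( z + x ) ) <= 10
stmt 1: z := x * z  -- replace 1 occurrence(s) of z with (x * z)
  => ( y - ( ( x * z ) + x ) ) <= 10

Answer: ( y - ( ( x * z ) + x ) ) <= 10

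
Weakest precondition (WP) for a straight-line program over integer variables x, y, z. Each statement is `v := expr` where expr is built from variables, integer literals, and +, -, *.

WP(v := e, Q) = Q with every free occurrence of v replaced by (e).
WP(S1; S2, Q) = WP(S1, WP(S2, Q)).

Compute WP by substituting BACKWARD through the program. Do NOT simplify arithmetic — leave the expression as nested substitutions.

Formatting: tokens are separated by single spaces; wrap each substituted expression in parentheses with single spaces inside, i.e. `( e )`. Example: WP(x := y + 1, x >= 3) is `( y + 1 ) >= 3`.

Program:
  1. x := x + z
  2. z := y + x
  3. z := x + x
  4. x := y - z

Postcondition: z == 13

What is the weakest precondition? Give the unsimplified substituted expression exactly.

post: z == 13
stmt 4: x := y - z  -- replace 0 occurrence(s) of x with (y - z)
  => z == 13
stmt 3: z := x + x  -- replace 1 occurrence(s) of z with (x + x)
  => ( x + x ) == 13
stmt 2: z := y + x  -- replace 0 occurrence(s) of z with (y + x)
  => ( x + x ) == 13
stmt 1: x := x + z  -- replace 2 occurrence(s) of x with (x + z)
  => ( ( x + z ) + ( x + z ) ) == 13

Answer: ( ( x + z ) + ( x + z ) ) == 13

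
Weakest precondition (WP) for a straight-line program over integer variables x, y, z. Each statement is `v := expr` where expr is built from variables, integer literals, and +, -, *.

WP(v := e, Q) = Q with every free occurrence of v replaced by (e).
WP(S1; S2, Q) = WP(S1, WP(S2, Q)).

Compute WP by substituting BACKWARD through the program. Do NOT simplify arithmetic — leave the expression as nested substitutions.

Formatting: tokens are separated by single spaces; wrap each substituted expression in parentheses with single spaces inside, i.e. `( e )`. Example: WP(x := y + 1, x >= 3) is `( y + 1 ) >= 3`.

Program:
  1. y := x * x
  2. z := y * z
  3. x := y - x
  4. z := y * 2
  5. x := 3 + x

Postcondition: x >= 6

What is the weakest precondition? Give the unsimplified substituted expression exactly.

Answer: ( 3 + ( ( x * x ) - x ) ) >= 6

Derivation:
post: x >= 6
stmt 5: x := 3 + x  -- replace 1 occurrence(s) of x with (3 + x)
  => ( 3 + x ) >= 6
stmt 4: z := y * 2  -- replace 0 occurrence(s) of z with (y * 2)
  => ( 3 + x ) >= 6
stmt 3: x := y - x  -- replace 1 occurrence(s) of x with (y - x)
  => ( 3 + ( y - x ) ) >= 6
stmt 2: z := y * z  -- replace 0 occurrence(s) of z with (y * z)
  => ( 3 + ( y - x ) ) >= 6
stmt 1: y := x * x  -- replace 1 occurrence(s) of y with (x * x)
  => ( 3 + ( ( x * x ) - x ) ) >= 6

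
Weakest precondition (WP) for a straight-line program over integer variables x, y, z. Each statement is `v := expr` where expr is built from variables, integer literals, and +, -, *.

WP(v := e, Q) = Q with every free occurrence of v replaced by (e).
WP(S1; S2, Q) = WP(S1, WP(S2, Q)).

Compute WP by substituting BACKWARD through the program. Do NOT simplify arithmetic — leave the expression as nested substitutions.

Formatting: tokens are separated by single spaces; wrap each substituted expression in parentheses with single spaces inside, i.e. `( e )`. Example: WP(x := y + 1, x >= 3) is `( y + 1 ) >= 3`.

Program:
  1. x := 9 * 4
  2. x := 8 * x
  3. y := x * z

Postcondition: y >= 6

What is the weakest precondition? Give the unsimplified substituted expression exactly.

post: y >= 6
stmt 3: y := x * z  -- replace 1 occurrence(s) of y with (x * z)
  => ( x * z ) >= 6
stmt 2: x := 8 * x  -- replace 1 occurrence(s) of x with (8 * x)
  => ( ( 8 * x ) * z ) >= 6
stmt 1: x := 9 * 4  -- replace 1 occurrence(s) of x with (9 * 4)
  => ( ( 8 * ( 9 * 4 ) ) * z ) >= 6

Answer: ( ( 8 * ( 9 * 4 ) ) * z ) >= 6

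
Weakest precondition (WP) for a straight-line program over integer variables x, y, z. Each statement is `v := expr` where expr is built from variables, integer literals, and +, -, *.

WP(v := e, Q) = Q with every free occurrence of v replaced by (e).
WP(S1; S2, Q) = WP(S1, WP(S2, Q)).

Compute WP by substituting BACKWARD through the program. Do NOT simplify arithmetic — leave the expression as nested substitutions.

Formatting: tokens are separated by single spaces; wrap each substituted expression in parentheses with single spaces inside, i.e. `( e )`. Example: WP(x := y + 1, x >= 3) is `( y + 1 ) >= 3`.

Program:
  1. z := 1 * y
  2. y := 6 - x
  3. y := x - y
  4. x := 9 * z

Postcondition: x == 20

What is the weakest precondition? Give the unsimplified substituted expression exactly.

post: x == 20
stmt 4: x := 9 * z  -- replace 1 occurrence(s) of x with (9 * z)
  => ( 9 * z ) == 20
stmt 3: y := x - y  -- replace 0 occurrence(s) of y with (x - y)
  => ( 9 * z ) == 20
stmt 2: y := 6 - x  -- replace 0 occurrence(s) of y with (6 - x)
  => ( 9 * z ) == 20
stmt 1: z := 1 * y  -- replace 1 occurrence(s) of z with (1 * y)
  => ( 9 * ( 1 * y ) ) == 20

Answer: ( 9 * ( 1 * y ) ) == 20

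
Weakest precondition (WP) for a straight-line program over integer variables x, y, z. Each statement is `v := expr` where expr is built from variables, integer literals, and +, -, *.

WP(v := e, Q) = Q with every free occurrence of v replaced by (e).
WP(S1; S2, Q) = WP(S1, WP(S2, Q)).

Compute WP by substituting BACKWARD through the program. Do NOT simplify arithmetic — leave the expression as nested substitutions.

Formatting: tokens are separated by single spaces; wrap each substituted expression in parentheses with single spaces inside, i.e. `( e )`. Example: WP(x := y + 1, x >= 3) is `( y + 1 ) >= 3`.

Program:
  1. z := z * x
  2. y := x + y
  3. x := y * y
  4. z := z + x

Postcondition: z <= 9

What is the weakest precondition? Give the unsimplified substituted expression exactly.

Answer: ( ( z * x ) + ( ( x + y ) * ( x + y ) ) ) <= 9

Derivation:
post: z <= 9
stmt 4: z := z + x  -- replace 1 occurrence(s) of z with (z + x)
  => ( z + x ) <= 9
stmt 3: x := y * y  -- replace 1 occurrence(s) of x with (y * y)
  => ( z + ( y * y ) ) <= 9
stmt 2: y := x + y  -- replace 2 occurrence(s) of y with (x + y)
  => ( z + ( ( x + y ) * ( x + y ) ) ) <= 9
stmt 1: z := z * x  -- replace 1 occurrence(s) of z with (z * x)
  => ( ( z * x ) + ( ( x + y ) * ( x + y ) ) ) <= 9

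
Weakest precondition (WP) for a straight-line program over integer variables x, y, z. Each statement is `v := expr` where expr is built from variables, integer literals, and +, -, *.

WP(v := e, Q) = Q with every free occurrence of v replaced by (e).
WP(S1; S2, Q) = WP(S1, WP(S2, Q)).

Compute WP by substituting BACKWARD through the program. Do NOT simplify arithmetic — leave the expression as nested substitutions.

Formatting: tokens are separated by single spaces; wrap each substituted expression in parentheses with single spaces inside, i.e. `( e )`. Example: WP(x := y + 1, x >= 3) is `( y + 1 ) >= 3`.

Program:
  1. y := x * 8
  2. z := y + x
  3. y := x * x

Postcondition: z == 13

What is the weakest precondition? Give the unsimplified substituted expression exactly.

Answer: ( ( x * 8 ) + x ) == 13

Derivation:
post: z == 13
stmt 3: y := x * x  -- replace 0 occurrence(s) of y with (x * x)
  => z == 13
stmt 2: z := y + x  -- replace 1 occurrence(s) of z with (y + x)
  => ( y + x ) == 13
stmt 1: y := x * 8  -- replace 1 occurrence(s) of y with (x * 8)
  => ( ( x * 8 ) + x ) == 13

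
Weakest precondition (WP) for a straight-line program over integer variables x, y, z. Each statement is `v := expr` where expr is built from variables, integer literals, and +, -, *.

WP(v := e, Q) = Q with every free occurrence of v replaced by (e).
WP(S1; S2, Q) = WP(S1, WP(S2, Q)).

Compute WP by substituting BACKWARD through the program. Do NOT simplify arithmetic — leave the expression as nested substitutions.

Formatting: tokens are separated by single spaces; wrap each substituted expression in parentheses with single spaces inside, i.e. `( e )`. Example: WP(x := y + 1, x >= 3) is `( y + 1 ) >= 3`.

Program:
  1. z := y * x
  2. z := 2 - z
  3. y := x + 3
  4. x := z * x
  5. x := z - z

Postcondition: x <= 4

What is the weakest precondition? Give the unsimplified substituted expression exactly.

post: x <= 4
stmt 5: x := z - z  -- replace 1 occurrence(s) of x with (z - z)
  => ( z - z ) <= 4
stmt 4: x := z * x  -- replace 0 occurrence(s) of x with (z * x)
  => ( z - z ) <= 4
stmt 3: y := x + 3  -- replace 0 occurrence(s) of y with (x + 3)
  => ( z - z ) <= 4
stmt 2: z := 2 - z  -- replace 2 occurrence(s) of z with (2 - z)
  => ( ( 2 - z ) - ( 2 - z ) ) <= 4
stmt 1: z := y * x  -- replace 2 occurrence(s) of z with (y * x)
  => ( ( 2 - ( y * x ) ) - ( 2 - ( y * x ) ) ) <= 4

Answer: ( ( 2 - ( y * x ) ) - ( 2 - ( y * x ) ) ) <= 4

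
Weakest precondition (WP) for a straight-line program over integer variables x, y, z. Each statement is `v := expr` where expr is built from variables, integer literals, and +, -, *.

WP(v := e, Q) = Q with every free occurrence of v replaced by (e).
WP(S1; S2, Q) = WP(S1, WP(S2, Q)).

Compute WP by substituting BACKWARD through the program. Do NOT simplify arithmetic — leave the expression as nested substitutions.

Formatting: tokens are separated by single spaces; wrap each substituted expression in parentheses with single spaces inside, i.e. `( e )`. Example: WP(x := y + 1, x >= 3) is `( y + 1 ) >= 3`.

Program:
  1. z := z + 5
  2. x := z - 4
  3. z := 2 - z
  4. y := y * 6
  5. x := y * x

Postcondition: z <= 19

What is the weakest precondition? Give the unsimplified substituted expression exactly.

post: z <= 19
stmt 5: x := y * x  -- replace 0 occurrence(s) of x with (y * x)
  => z <= 19
stmt 4: y := y * 6  -- replace 0 occurrence(s) of y with (y * 6)
  => z <= 19
stmt 3: z := 2 - z  -- replace 1 occurrence(s) of z with (2 - z)
  => ( 2 - z ) <= 19
stmt 2: x := z - 4  -- replace 0 occurrence(s) of x with (z - 4)
  => ( 2 - z ) <= 19
stmt 1: z := z + 5  -- replace 1 occurrence(s) of z with (z + 5)
  => ( 2 - ( z + 5 ) ) <= 19

Answer: ( 2 - ( z + 5 ) ) <= 19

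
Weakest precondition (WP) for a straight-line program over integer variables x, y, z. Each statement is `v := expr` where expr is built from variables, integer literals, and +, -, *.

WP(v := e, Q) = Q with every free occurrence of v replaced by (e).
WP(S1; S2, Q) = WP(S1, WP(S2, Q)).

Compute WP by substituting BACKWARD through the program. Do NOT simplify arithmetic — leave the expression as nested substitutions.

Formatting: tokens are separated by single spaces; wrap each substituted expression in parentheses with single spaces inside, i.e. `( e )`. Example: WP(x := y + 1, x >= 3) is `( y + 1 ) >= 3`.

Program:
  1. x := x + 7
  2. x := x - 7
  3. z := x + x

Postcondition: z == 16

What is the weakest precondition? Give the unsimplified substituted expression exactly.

Answer: ( ( ( x + 7 ) - 7 ) + ( ( x + 7 ) - 7 ) ) == 16

Derivation:
post: z == 16
stmt 3: z := x + x  -- replace 1 occurrence(s) of z with (x + x)
  => ( x + x ) == 16
stmt 2: x := x - 7  -- replace 2 occurrence(s) of x with (x - 7)
  => ( ( x - 7 ) + ( x - 7 ) ) == 16
stmt 1: x := x + 7  -- replace 2 occurrence(s) of x with (x + 7)
  => ( ( ( x + 7 ) - 7 ) + ( ( x + 7 ) - 7 ) ) == 16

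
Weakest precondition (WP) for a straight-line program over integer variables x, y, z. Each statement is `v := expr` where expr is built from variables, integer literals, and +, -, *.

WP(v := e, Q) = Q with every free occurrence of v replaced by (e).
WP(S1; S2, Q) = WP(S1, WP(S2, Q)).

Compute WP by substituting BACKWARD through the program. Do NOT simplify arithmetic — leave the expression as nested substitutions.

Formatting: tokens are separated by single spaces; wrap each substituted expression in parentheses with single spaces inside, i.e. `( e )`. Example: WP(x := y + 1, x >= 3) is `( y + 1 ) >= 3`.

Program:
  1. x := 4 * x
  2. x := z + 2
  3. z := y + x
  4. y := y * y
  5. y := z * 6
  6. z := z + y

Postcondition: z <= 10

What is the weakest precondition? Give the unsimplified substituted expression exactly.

post: z <= 10
stmt 6: z := z + y  -- replace 1 occurrence(s) of z with (z + y)
  => ( z + y ) <= 10
stmt 5: y := z * 6  -- replace 1 occurrence(s) of y with (z * 6)
  => ( z + ( z * 6 ) ) <= 10
stmt 4: y := y * y  -- replace 0 occurrence(s) of y with (y * y)
  => ( z + ( z * 6 ) ) <= 10
stmt 3: z := y + x  -- replace 2 occurrence(s) of z with (y + x)
  => ( ( y + x ) + ( ( y + x ) * 6 ) ) <= 10
stmt 2: x := z + 2  -- replace 2 occurrence(s) of x with (z + 2)
  => ( ( y + ( z + 2 ) ) + ( ( y + ( z + 2 ) ) * 6 ) ) <= 10
stmt 1: x := 4 * x  -- replace 0 occurrence(s) of x with (4 * x)
  => ( ( y + ( z + 2 ) ) + ( ( y + ( z + 2 ) ) * 6 ) ) <= 10

Answer: ( ( y + ( z + 2 ) ) + ( ( y + ( z + 2 ) ) * 6 ) ) <= 10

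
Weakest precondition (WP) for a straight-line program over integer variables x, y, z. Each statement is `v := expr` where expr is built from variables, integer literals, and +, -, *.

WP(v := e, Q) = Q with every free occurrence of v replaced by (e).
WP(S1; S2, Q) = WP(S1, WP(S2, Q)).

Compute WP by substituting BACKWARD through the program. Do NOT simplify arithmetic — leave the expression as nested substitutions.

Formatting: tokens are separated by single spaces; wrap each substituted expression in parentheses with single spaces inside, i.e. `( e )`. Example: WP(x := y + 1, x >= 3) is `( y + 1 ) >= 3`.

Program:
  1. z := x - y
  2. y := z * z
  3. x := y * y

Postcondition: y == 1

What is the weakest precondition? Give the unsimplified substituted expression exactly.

Answer: ( ( x - y ) * ( x - y ) ) == 1

Derivation:
post: y == 1
stmt 3: x := y * y  -- replace 0 occurrence(s) of x with (y * y)
  => y == 1
stmt 2: y := z * z  -- replace 1 occurrence(s) of y with (z * z)
  => ( z * z ) == 1
stmt 1: z := x - y  -- replace 2 occurrence(s) of z with (x - y)
  => ( ( x - y ) * ( x - y ) ) == 1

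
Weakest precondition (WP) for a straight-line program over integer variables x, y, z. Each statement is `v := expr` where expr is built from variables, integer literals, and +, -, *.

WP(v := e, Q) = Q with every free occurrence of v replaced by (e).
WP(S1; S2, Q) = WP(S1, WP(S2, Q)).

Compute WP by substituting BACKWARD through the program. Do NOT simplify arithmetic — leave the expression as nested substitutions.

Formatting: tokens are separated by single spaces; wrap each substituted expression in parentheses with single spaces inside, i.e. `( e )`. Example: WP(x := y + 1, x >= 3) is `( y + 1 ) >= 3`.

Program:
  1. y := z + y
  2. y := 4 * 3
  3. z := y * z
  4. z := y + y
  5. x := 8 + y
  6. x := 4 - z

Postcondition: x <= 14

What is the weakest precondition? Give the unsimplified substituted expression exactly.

post: x <= 14
stmt 6: x := 4 - z  -- replace 1 occurrence(s) of x with (4 - z)
  => ( 4 - z ) <= 14
stmt 5: x := 8 + y  -- replace 0 occurrence(s) of x with (8 + y)
  => ( 4 - z ) <= 14
stmt 4: z := y + y  -- replace 1 occurrence(s) of z with (y + y)
  => ( 4 - ( y + y ) ) <= 14
stmt 3: z := y * z  -- replace 0 occurrence(s) of z with (y * z)
  => ( 4 - ( y + y ) ) <= 14
stmt 2: y := 4 * 3  -- replace 2 occurrence(s) of y with (4 * 3)
  => ( 4 - ( ( 4 * 3 ) + ( 4 * 3 ) ) ) <= 14
stmt 1: y := z + y  -- replace 0 occurrence(s) of y with (z + y)
  => ( 4 - ( ( 4 * 3 ) + ( 4 * 3 ) ) ) <= 14

Answer: ( 4 - ( ( 4 * 3 ) + ( 4 * 3 ) ) ) <= 14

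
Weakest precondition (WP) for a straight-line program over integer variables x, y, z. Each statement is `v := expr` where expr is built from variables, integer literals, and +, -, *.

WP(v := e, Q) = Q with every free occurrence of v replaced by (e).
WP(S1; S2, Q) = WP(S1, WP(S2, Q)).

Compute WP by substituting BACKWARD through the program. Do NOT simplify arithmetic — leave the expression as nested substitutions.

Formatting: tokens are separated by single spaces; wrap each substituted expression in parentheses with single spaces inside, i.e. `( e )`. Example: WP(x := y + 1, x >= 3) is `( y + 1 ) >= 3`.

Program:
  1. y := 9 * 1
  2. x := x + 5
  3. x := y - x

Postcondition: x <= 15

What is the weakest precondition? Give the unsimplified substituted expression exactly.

Answer: ( ( 9 * 1 ) - ( x + 5 ) ) <= 15

Derivation:
post: x <= 15
stmt 3: x := y - x  -- replace 1 occurrence(s) of x with (y - x)
  => ( y - x ) <= 15
stmt 2: x := x + 5  -- replace 1 occurrence(s) of x with (x + 5)
  => ( y - ( x + 5 ) ) <= 15
stmt 1: y := 9 * 1  -- replace 1 occurrence(s) of y with (9 * 1)
  => ( ( 9 * 1 ) - ( x + 5 ) ) <= 15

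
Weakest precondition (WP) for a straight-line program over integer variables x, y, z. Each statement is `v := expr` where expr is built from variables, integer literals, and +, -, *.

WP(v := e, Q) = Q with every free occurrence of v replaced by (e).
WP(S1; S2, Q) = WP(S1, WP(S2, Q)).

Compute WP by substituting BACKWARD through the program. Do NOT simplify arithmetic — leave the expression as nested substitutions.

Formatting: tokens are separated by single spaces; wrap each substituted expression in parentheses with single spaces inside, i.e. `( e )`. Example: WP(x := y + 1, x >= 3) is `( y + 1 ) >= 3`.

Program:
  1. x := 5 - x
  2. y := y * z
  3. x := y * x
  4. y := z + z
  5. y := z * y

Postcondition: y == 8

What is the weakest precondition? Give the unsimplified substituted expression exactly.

Answer: ( z * ( z + z ) ) == 8

Derivation:
post: y == 8
stmt 5: y := z * y  -- replace 1 occurrence(s) of y with (z * y)
  => ( z * y ) == 8
stmt 4: y := z + z  -- replace 1 occurrence(s) of y with (z + z)
  => ( z * ( z + z ) ) == 8
stmt 3: x := y * x  -- replace 0 occurrence(s) of x with (y * x)
  => ( z * ( z + z ) ) == 8
stmt 2: y := y * z  -- replace 0 occurrence(s) of y with (y * z)
  => ( z * ( z + z ) ) == 8
stmt 1: x := 5 - x  -- replace 0 occurrence(s) of x with (5 - x)
  => ( z * ( z + z ) ) == 8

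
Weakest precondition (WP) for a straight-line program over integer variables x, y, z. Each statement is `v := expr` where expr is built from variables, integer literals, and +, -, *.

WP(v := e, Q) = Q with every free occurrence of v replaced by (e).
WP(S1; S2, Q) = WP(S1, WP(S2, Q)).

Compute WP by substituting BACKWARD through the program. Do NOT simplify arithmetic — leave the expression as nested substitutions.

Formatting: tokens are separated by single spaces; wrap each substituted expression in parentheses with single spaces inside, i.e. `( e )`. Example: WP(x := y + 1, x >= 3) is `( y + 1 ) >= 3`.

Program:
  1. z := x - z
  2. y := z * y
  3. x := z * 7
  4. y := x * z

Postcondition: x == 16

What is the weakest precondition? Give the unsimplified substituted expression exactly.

Answer: ( ( x - z ) * 7 ) == 16

Derivation:
post: x == 16
stmt 4: y := x * z  -- replace 0 occurrence(s) of y with (x * z)
  => x == 16
stmt 3: x := z * 7  -- replace 1 occurrence(s) of x with (z * 7)
  => ( z * 7 ) == 16
stmt 2: y := z * y  -- replace 0 occurrence(s) of y with (z * y)
  => ( z * 7 ) == 16
stmt 1: z := x - z  -- replace 1 occurrence(s) of z with (x - z)
  => ( ( x - z ) * 7 ) == 16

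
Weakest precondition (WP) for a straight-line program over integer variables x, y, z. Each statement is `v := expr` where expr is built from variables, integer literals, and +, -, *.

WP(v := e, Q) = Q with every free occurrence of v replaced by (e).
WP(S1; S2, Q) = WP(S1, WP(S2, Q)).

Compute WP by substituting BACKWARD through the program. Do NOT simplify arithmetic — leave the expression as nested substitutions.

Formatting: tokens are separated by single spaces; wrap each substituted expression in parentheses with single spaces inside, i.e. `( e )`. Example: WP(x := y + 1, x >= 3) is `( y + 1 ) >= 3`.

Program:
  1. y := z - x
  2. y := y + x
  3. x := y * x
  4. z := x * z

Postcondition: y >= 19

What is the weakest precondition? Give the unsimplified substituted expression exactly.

Answer: ( ( z - x ) + x ) >= 19

Derivation:
post: y >= 19
stmt 4: z := x * z  -- replace 0 occurrence(s) of z with (x * z)
  => y >= 19
stmt 3: x := y * x  -- replace 0 occurrence(s) of x with (y * x)
  => y >= 19
stmt 2: y := y + x  -- replace 1 occurrence(s) of y with (y + x)
  => ( y + x ) >= 19
stmt 1: y := z - x  -- replace 1 occurrence(s) of y with (z - x)
  => ( ( z - x ) + x ) >= 19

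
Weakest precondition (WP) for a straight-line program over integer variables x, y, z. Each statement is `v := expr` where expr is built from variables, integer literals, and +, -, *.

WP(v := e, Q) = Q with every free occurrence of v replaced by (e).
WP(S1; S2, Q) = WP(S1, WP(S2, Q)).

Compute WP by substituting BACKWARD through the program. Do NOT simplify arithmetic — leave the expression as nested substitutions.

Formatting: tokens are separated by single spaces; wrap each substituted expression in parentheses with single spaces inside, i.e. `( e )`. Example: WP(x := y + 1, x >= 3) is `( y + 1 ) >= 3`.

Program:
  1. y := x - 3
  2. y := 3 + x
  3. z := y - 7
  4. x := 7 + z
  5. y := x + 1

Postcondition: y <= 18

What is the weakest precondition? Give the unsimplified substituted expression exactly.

Answer: ( ( 7 + ( ( 3 + x ) - 7 ) ) + 1 ) <= 18

Derivation:
post: y <= 18
stmt 5: y := x + 1  -- replace 1 occurrence(s) of y with (x + 1)
  => ( x + 1 ) <= 18
stmt 4: x := 7 + z  -- replace 1 occurrence(s) of x with (7 + z)
  => ( ( 7 + z ) + 1 ) <= 18
stmt 3: z := y - 7  -- replace 1 occurrence(s) of z with (y - 7)
  => ( ( 7 + ( y - 7 ) ) + 1 ) <= 18
stmt 2: y := 3 + x  -- replace 1 occurrence(s) of y with (3 + x)
  => ( ( 7 + ( ( 3 + x ) - 7 ) ) + 1 ) <= 18
stmt 1: y := x - 3  -- replace 0 occurrence(s) of y with (x - 3)
  => ( ( 7 + ( ( 3 + x ) - 7 ) ) + 1 ) <= 18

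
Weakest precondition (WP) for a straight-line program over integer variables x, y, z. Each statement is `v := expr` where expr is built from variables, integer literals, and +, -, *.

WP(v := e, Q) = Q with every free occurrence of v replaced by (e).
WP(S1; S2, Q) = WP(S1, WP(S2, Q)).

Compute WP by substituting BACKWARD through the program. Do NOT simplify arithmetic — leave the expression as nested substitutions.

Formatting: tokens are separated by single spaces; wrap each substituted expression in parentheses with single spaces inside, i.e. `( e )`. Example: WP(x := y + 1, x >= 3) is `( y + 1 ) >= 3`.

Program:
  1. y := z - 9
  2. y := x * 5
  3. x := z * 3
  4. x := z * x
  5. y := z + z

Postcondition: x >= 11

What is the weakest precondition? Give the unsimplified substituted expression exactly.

Answer: ( z * ( z * 3 ) ) >= 11

Derivation:
post: x >= 11
stmt 5: y := z + z  -- replace 0 occurrence(s) of y with (z + z)
  => x >= 11
stmt 4: x := z * x  -- replace 1 occurrence(s) of x with (z * x)
  => ( z * x ) >= 11
stmt 3: x := z * 3  -- replace 1 occurrence(s) of x with (z * 3)
  => ( z * ( z * 3 ) ) >= 11
stmt 2: y := x * 5  -- replace 0 occurrence(s) of y with (x * 5)
  => ( z * ( z * 3 ) ) >= 11
stmt 1: y := z - 9  -- replace 0 occurrence(s) of y with (z - 9)
  => ( z * ( z * 3 ) ) >= 11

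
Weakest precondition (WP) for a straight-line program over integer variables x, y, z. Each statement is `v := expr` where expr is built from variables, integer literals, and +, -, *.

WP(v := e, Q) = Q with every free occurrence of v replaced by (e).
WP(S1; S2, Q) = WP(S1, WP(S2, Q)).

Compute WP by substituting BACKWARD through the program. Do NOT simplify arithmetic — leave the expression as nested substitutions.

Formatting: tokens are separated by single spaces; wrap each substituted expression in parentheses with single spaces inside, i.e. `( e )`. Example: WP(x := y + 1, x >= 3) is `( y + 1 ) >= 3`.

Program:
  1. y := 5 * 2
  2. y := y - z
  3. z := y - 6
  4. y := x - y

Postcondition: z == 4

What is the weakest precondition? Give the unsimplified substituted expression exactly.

post: z == 4
stmt 4: y := x - y  -- replace 0 occurrence(s) of y with (x - y)
  => z == 4
stmt 3: z := y - 6  -- replace 1 occurrence(s) of z with (y - 6)
  => ( y - 6 ) == 4
stmt 2: y := y - z  -- replace 1 occurrence(s) of y with (y - z)
  => ( ( y - z ) - 6 ) == 4
stmt 1: y := 5 * 2  -- replace 1 occurrence(s) of y with (5 * 2)
  => ( ( ( 5 * 2 ) - z ) - 6 ) == 4

Answer: ( ( ( 5 * 2 ) - z ) - 6 ) == 4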